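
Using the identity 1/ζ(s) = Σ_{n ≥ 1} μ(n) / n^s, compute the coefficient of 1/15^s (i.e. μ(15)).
μ(15) = 1

Factor n = 15 = 3 · 5. μ(n) = 0 if any exponent ≥ 2 (not squarefree); otherwise μ(n) = (−1)^{ω(n)} where ω(n) is the number of distinct prime factors. Applying: μ(15) = 1.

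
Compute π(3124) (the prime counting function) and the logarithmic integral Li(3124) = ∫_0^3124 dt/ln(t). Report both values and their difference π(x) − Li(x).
π(3124) = 445;  Li(3124) ≈ 458.21;  π(x) − Li(x) ≈ -13.21.

Direct count of primes ≤ 3124 gives π(3124) = 445. Numerical evaluation of the logarithmic integral gives Li(3124) ≈ 458.21. The difference π(x) − Li(x) ≈ -13.21 is typically negative for small/moderate x (Li(x) overestimates), though Littlewood's theorem shows this sign changes infinitely often.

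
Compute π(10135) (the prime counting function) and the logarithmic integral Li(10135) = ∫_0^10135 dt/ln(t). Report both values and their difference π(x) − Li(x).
π(10135) = 1243;  Li(10135) ≈ 1260.78;  π(x) − Li(x) ≈ -17.78.

Direct count of primes ≤ 10135 gives π(10135) = 1243. Numerical evaluation of the logarithmic integral gives Li(10135) ≈ 1260.78. The difference π(x) − Li(x) ≈ -17.78 is typically negative for small/moderate x (Li(x) overestimates), though Littlewood's theorem shows this sign changes infinitely often.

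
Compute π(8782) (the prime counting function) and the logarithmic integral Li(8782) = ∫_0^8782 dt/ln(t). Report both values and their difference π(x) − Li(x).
π(8782) = 1094;  Li(8782) ≈ 1112.97;  π(x) − Li(x) ≈ -18.97.

Direct count of primes ≤ 8782 gives π(8782) = 1094. Numerical evaluation of the logarithmic integral gives Li(8782) ≈ 1112.97. The difference π(x) − Li(x) ≈ -18.97 is typically negative for small/moderate x (Li(x) overestimates), though Littlewood's theorem shows this sign changes infinitely often.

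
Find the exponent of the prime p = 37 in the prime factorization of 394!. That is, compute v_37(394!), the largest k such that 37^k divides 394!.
v_37(394!) = 10

Legendre's formula: v_p(n!) = Σ_{k ≥ 1} ⌊n / p^k⌋. For p = 37, n = 394, the terms are:
  ⌊394/37^1⌋ = ⌊394/37⌋ = 10
(the next term ⌊394/37^2⌋ = 0, terminating the sum). Summing: v_37(394!) = 10 = 10.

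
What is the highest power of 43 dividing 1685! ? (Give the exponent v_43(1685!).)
v_43(1685!) = 39

Legendre's formula: v_p(n!) = Σ_{k ≥ 1} ⌊n / p^k⌋. For p = 43, n = 1685, the terms are:
  ⌊1685/43^1⌋ = ⌊1685/43⌋ = 39
(the next term ⌊1685/43^2⌋ = 0, terminating the sum). Summing: v_43(1685!) = 39 = 39.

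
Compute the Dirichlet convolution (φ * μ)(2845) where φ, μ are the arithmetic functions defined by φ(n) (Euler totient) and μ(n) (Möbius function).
(φ * μ)(2845) = 1701

Divisors of 2845: [1, 5, 569, 2845]. For each d | 2845:
  d = 1: φ(1) · μ(2845/1) = 1 · 1 = 1
  d = 5: φ(5) · μ(2845/5) = 4 · -1 = -4
  d = 569: φ(569) · μ(2845/569) = 568 · -1 = -568
  d = 2845: φ(2845) · μ(2845/2845) = 2272 · 1 = 2272
Summing: (φ * μ)(2845) = 1 + -4 + -568 + 2272 = 1701.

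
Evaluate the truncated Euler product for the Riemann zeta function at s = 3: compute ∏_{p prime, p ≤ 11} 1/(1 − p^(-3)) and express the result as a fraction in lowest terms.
∏ = 698775/581932

The primes p ≤ 11 are [2, 3, 5, 7, 11]. For each prime, (1 − 1/p^3)^(-1) = p^3 / (p^3 − 1). The product is (1 − 1/2^3)^(-1), (1 − 1/3^3)^(-1), (1 − 1/5^3)^(-1), (1 − 1/7^3)^(-1), (1 − 1/11^3)^(-1) = ∏ p^3 / (p^3 − 1) = 698775/581932.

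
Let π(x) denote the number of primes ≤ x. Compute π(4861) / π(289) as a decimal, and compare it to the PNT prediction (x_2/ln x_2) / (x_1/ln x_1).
π(4861)/π(289) = 651/61 ≈ 10.6721;  PNT prediction ≈ 11.2274.

π(289) = 61 and π(4861) = 651, so π(4861)/π(289) ≈ 10.6721. The PNT-predicted ratio is (4861/ln(4861)) / (289/ln(289)) ≈ 11.2274. The two agree to within a few percent, as expected.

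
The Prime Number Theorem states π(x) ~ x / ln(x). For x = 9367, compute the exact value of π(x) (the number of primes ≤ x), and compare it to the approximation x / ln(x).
π(9367) = 1158;  x/ln(x) ≈ 1024.28;  relative error ≈ 11.55%.

Directly count primes up to 9367: π(9367) = 1158. The PNT approximation gives 9367/ln(9367) ≈ 9367/9.14495 ≈ 1024.28. Relative error (π(x) − x/ln(x)) / π(x) ≈ 11.55%; the approximation is known to undercount slightly (Li(x) is a better estimate).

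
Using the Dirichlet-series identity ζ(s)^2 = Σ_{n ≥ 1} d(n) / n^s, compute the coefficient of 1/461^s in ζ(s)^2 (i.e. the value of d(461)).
d(461) = 2

ζ(s)^2 = (Σ 1/m^s)(Σ 1/k^s). The coefficient of 1/n^s in the product is the number of ordered pairs (m, k) with mk = n, which equals d(n). For n = 461, divisors are [1, 461], so d(461) = 2.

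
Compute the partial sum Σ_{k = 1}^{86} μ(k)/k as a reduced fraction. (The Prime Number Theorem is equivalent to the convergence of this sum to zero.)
Σ μ(k)/k = -153455160386518164226759349787/89021505229758617118541339330930

Values of μ(k) for 1 ≤ k ≤ 86: μ(1) = 1, μ(2) = -1, μ(3) = -1, μ(5) = -1, μ(6) = 1, μ(7) = -1, μ(10) = 1, μ(11) = -1, μ(13) = -1, μ(14) = 1, μ(15) = 1, μ(17) = -1, μ(19) = -1, μ(21) = 1, μ(22) = 1, μ(23) = -1, μ(26) = 1, μ(29) = -1, μ(30) = -1, μ(31) = -1, μ(33) = 1, μ(34) = 1, μ(35) = 1, μ(37) = -1, μ(38) = 1, μ(39) = 1, μ(41) = -1, μ(42) = -1, μ(43) = -1, μ(46) = 1, μ(47) = -1, μ(51) = 1, μ(53) = -1, μ(55) = 1, μ(57) = 1, μ(58) = 1, μ(59) = -1, μ(61) = -1, μ(62) = 1, μ(65) = 1, μ(66) = -1, μ(67) = -1, μ(69) = 1, μ(70) = -1, μ(71) = -1, μ(73) = -1, μ(74) = 1, μ(77) = 1, μ(78) = -1, μ(79) = -1, μ(82) = 1, μ(83) = -1, μ(85) = 1, μ(86) = 1, with μ = 0 on non-squarefree integers. Summing μ(k)/k for k where μ(k) ≠ 0 gives -153455160386518164226759349787/89021505229758617118541339330930 ≈ -0.0017. (PNT ⟺ this sum → 0 as n → ∞.)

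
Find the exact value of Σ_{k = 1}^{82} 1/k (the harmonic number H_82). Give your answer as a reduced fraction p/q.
H_82 = 44139711531918267321142140457772773/8845597978580177157715301537899200

Direct summation: H_82 = 1 + 1/2 + ... + 1/82. The least common denominator is lcm(1, ..., 82) = 97301577764381948734868316916891200; over this denominator the numerator is 97301577764381948734868316916891200 + 48650788882190974367434158458445600 + 32433859254793982911622772305630400 + 24325394441095487183717079229222800 + 19460315552876389746973663383378240 + 16216929627396991455811386152815200 + 13900225394911706962124045273841600 + 12162697220547743591858539614611400 + 10811286418264660970540924101876800 + 9730157776438194873486831691689120 + 8845597978580177157715301537899200 + 8108464813698495727905693076407600 + 7484736751106303748836024378222400 + 6950112697455853481062022636920800 + 6486771850958796582324554461126080 + 6081348610273871795929269807305700 + 5723622221434232278521665700993600 + 5405643209132330485270462050938400 + 5121135671809576249203595627204800 + 4865078888219097436743415845844560 + 4633408464970568987374681757947200 + 4422798989290088578857650768949600 + 4230503381060084727602970300734400 + 4054232406849247863952846538203800 + 3892063110575277949394732676675648 + 3742368375553151874418012189111200 + 3603762139421553656846974700625600 + 3475056348727926740531011318460400 + 3355226819461446508098907479892800 + 3243385925479398291162277230563040 + 3138760573044578991447365061835200 + 3040674305136935897964634903652850 + 2948532659526725719238433845966400 + 2861811110717116139260832850496800 + 2780045078982341392424809054768320 + 2702821604566165242635231025469200 + 2629772372010322938780224781537600 + 2560567835904788124601797813602400 + 2494912250368767916278674792740800 + 2432539444109548718371707922922280 + 2373209213765413383777276022363200 + 2316704232485284493687340878973600 + 2262827389869347644996937602718400 + 2211399494645044289428825384474800 + 2162257283652932194108184820375360 + 2115251690530042363801485150367200 + 2070246335412381887975921636529600 + 2027116203424623931976423269101900 + 1985746484987386708874863610548800 + 1946031555287638974697366338337824 + 1907874073811410759507221900331200 + 1871184187776575937209006094555600 + 1835878825743055636506949375790400 + 1801881069710776828423487350312800 + 1769119595716035431543060307579840 + 1737528174363963370265505659230200 + 1707045223936525416401198542401600 + 1677613409730723254049453739946400 + 1649179284142066927709632490116800 + 1621692962739699145581138615281520 + 1595107832202982766145382244539200 + 1569380286522289495723682530917600 + 1544469488323522995791560585982400 + 1520337152568467948982317451826425 + 1496947350221260749767204875644480 + 1474266329763362859619216922983200 + 1452262354692267891565198759953600 + 1430905555358558069630416425248400 + 1410167793686694909200990100244800 + 1390022539491170696212404527384160 + 1370444757244816179364342491787200 + 1351410802283082621317615512734600 + 1332898325539478749792716670094400 + 1314886186005161469390112390768800 + 1297354370191759316464910892225216 + 1280283917952394062300898906801200 + 1263656854082882451102185933985600 + 1247456125184383958139337396370400 + 1231665541321290490314788821732800 + 1216269722054774359185853961461140 + 1201254046473851218948991566875200 + 1186604606882706691888638011181600 = 485536826851100940532563545035500503, so H_82 = 485536826851100940532563545035500503/97301577764381948734868316916891200; reducing by gcd(485536826851100940532563545035500503, 97301577764381948734868316916891200) = 11 gives 44139711531918267321142140457772773/8845597978580177157715301537899200 ≈ 4.99002. (The PNT-adjacent estimate ln(82) + γ ≈ 4.98393 matches within O(1/n).)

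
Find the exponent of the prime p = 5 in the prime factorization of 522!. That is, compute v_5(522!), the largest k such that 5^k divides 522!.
v_5(522!) = 128

Legendre's formula: v_p(n!) = Σ_{k ≥ 1} ⌊n / p^k⌋. For p = 5, n = 522, the terms are:
  ⌊522/5^1⌋ = ⌊522/5⌋ = 104
  ⌊522/5^2⌋ = ⌊522/25⌋ = 20
  ⌊522/5^3⌋ = ⌊522/125⌋ = 4
(the next term ⌊522/5^4⌋ = 0, terminating the sum). Summing: v_5(522!) = 104 + 20 + 4 = 128.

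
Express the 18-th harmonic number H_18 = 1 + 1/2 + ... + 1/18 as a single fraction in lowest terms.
H_18 = 14274301/4084080

Direct summation: H_18 = 1 + 1/2 + ... + 1/18. The least common denominator is lcm(1, ..., 18) = 12252240; over this denominator the numerator is 12252240 + 6126120 + 4084080 + 3063060 + 2450448 + 2042040 + 1750320 + 1531530 + 1361360 + 1225224 + 1113840 + 1021020 + 942480 + 875160 + 816816 + 765765 + 720720 + 680680 = 42822903, so H_18 = 42822903/12252240; reducing by gcd(42822903, 12252240) = 3 gives 14274301/4084080 ≈ 3.49511. (The PNT-adjacent estimate ln(18) + γ ≈ 3.46759 matches within O(1/n).)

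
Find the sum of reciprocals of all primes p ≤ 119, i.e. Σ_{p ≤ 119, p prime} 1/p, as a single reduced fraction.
Σ 1/p = 58472171373748331322981543916880425472323867753/31610054640417607788145206291543662493274686990

π(119) = 30, so the primes ≤ 119 are [2, 3, 5, 7, 11, 13, 17, 19, 23, 29, 31, 37, 41, 43, 47, 53, 59, 61, 67, 71, 73, 79, 83, 89, 97, 101, 103, 107, 109, 113]. Summing 1/p over these primes: 58472171373748331322981543916880425472323867753/31610054640417607788145206291543662493274686990 ≈ 1.8498. Mertens estimate ln ln(119) + 0.2615 ≈ 1.8258.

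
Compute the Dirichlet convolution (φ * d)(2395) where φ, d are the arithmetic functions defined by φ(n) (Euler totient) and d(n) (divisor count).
(φ * d)(2395) = 2880

Divisors of 2395: [1, 5, 479, 2395]. For each d | 2395:
  d = 1: φ(1) · d(2395/1) = 1 · 4 = 4
  d = 5: φ(5) · d(2395/5) = 4 · 2 = 8
  d = 479: φ(479) · d(2395/479) = 478 · 2 = 956
  d = 2395: φ(2395) · d(2395/2395) = 1912 · 1 = 1912
Summing: (φ * d)(2395) = 4 + 8 + 956 + 1912 = 2880.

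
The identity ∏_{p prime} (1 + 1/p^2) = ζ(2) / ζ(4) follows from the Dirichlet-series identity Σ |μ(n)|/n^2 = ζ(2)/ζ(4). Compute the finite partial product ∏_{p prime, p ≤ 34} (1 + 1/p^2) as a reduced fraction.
∏ = 7292191856800000/4827887490090357

The primes p ≤ 34 are [2, 3, 5, 7, 11, 13, 17, 19, 23, 29, 31]. For each, (1 + 1/p^2) = (p^2 + 1)/p^2. Multiplying these fractions over p ∈ [2, 3, 5, 7, 11, 13, 17, 19, 23, 29, 31] gives 7292191856800000/4827887490090357. (In the limit P → ∞ this tends to ζ(2)/ζ(4).)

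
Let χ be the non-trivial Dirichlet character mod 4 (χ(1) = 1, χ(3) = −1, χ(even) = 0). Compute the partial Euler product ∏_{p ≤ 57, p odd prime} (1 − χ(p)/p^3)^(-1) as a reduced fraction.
∏ = 825131832927904152751703886265311831503045/851571808026684219819301170519057245405184

The odd primes p ≤ 57 are [3, 5, 7, 11, 13, 17, 19, 23, 29, 31, 37, 41, 43, 47, 53]. For each, χ(p) = 1 if p ≡ 1 mod 4, χ(p) = −1 if p ≡ 3 mod 4. Taking (1 − χ(p)/p^3)^(-1) = p^3/(p^3 − χ(p)): (1 − (-1)/3^3)^(-1) · (1 − (1)/5^3)^(-1) · (1 − (-1)/7^3)^(-1) · (1 − (-1)/11^3)^(-1) · (1 − (1)/13^3)^(-1) · (1 − (1)/17^3)^(-1) · (1 − (-1)/19^3)^(-1) · (1 − (-1)/23^3)^(-1) · (1 − (1)/29^3)^(-1) · (1 − (-1)/31^3)^(-1) · (1 − (1)/37^3)^(-1) · (1 − (1)/41^3)^(-1) · (1 − (-1)/43^3)^(-1) · (1 − (-1)/47^3)^(-1) · (1 − (1)/53^3)^(-1) = 825131832927904152751703886265311831503045/851571808026684219819301170519057245405184.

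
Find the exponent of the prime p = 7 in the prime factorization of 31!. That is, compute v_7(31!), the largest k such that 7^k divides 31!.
v_7(31!) = 4

Legendre's formula: v_p(n!) = Σ_{k ≥ 1} ⌊n / p^k⌋. For p = 7, n = 31, the terms are:
  ⌊31/7^1⌋ = ⌊31/7⌋ = 4
(the next term ⌊31/7^2⌋ = 0, terminating the sum). Summing: v_7(31!) = 4 = 4.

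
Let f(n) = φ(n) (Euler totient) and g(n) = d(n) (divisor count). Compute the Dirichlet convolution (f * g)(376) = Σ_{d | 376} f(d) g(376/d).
(φ * d)(376) = 720

Divisors of 376: [1, 2, 4, 8, 47, 94, 188, 376]. For each d | 376:
  d = 1: φ(1) · d(376/1) = 1 · 8 = 8
  d = 2: φ(2) · d(376/2) = 1 · 6 = 6
  d = 4: φ(4) · d(376/4) = 2 · 4 = 8
  d = 8: φ(8) · d(376/8) = 4 · 2 = 8
  d = 47: φ(47) · d(376/47) = 46 · 4 = 184
  d = 94: φ(94) · d(376/94) = 46 · 3 = 138
  d = 188: φ(188) · d(376/188) = 92 · 2 = 184
  d = 376: φ(376) · d(376/376) = 184 · 1 = 184
Summing: (φ * d)(376) = 8 + 6 + 8 + 8 + 184 + 138 + 184 + 184 = 720.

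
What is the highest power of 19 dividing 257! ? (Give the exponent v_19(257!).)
v_19(257!) = 13

Legendre's formula: v_p(n!) = Σ_{k ≥ 1} ⌊n / p^k⌋. For p = 19, n = 257, the terms are:
  ⌊257/19^1⌋ = ⌊257/19⌋ = 13
(the next term ⌊257/19^2⌋ = 0, terminating the sum). Summing: v_19(257!) = 13 = 13.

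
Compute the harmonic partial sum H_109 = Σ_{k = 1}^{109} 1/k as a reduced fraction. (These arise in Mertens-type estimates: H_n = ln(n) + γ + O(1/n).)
H_109 = 8921300974621008344560891131674592385138744074343/1691837260754386654006214227002266112914383247040

Direct summation: H_109 = 1 + 1/2 + ... + 1/109. The least common denominator is lcm(1, ..., 109) = 8459186303771933270031071135011330564571916235200; over this denominator the numerator is 8459186303771933270031071135011330564571916235200 + 4229593151885966635015535567505665282285958117600 + 2819728767923977756677023711670443521523972078400 + 2114796575942983317507767783752832641142979058800 + 1691837260754386654006214227002266112914383247040 + 1409864383961988878338511855835221760761986039200 + 1208455186253133324290153019287332937795988033600 + 1057398287971491658753883891876416320571489529400 + 939909589307992585559007903890147840507990692800 + 845918630377193327003107113501133056457191623520 + 769016936706539388184642830455575505870174203200 + 704932191980994439169255927917610880380993019600 + 650706638751687174617774702693179274197839710400 + 604227593126566662145076509643666468897994016800 + 563945753584795551335404742334088704304794415680 + 528699143985745829376941945938208160285744764700 + 497599194339525486472415949118313562621877425600 + 469954794653996292779503951945073920253995346400 + 445220331777470172106898480790070029714311380800 + 422959315188596663501553556750566528228595811760 + 402818395417711108096717673095777645931996011200 + 384508468353269694092321415227787752935087101600 + 367790708859649272610046571087449154981387662400 + 352466095990497219584627963958805440190496509800 + 338367452150877330801242845400453222582876649408 + 325353319375843587308887351346589637098919855200 + 313303196435997528519669301296715946835996897600 + 302113796563283331072538254821833234448997008400 + 291696079440411492070036935690045881536962628800 + 281972876792397775667702371167044352152397207840 + 272876977541030105484873262419720340792642459200 + 264349571992872914688470972969104080142872382350 + 256338978902179796061547610151858501956724734400 + 248799597169762743236207974559156781310938712800 + 241691037250626664858030603857466587559197606720 + 234977397326998146389751975972536960126997673200 + 228626656858700899190028949594900826069511249600 + 222610165888735086053449240395035014857155690400 + 216902212917229058205924900897726424732613236800 + 211479657594298331750776778375283264114297905880 + 206321617165169104147099295975886111331022347200 + 201409197708855554048358836547888822965998005600 + 196725262878417052791420258953751873594695726400 + 192254234176634847046160707613893876467543550800 + 187981917861598517111801580778029568101598138560 + 183895354429824636305023285543724577490693831200 + 179982687314296452553852577340666607756849281600 + 176233047995248609792313981979402720095248254900 + 172636455179019046327164717041047562542284004800 + 169183726075438665400621422700226611291438324704 + 165866398113175162157471983039437854207292475200 + 162676659687921793654443675673294818549459927600 + 159607288750413835283605115754930765369281438400 + 156651598217998764259834650648357973417998448800 + 153803387341307877636928566091115101174034840640 + 151056898281641665536269127410916617224498504200 + 148406777259156724035632826930023343238103793600 + 145848039720205746035018467845022940768481314400 + 143376039046981919831035103983242890924947732800 + 140986438396198887833851185583522176076198603920 + 138675185307736610984115920246087386304457643200 + 136438488770515052742436631209860170396321229600 + 134272798472570369365572557698592548643998670400 + 132174785996436457344235486484552040071436191175 + 130141327750337434923554940538635854839567942080 + 128169489451089898030773805075929250978362367200 + 126256511996596018955687628880766127829431585600 + 124399798584881371618103987279578390655469356400 + 122596902953216424203348857029149718327129220800 + 120845518625313332429015301928733293779598803360 + 119143469067210327746916494859314514993970651200 + 117488698663499073194875987986268480063498836600 + 115879264435231962603165358013853843350300222400 + 114313328429350449595014474797450413034755624800 + 112789150716959110267080948466817740860958883136 + 111305082944367543026724620197517507428577845200 + 109859562386648484026377547207939357981453457600 + 108451106458614529102962450448863212366306618400 + 107078307642682699620646470063434564108505268800 + 105739828797149165875388389187641632057148952940 + 104434398811999176173223100432238648945332299200 + 103160808582584552073549647987943055665511173600 + 101917907274360641807603266686883500777974894400 + 100704598854427777024179418273944411482999002800 + 99519838867905097294483189823662712524375485120 + 98362631439208526395710129476875936797347863200 + 97232026480137164023345645230015293845654209600 + 96127117088317423523080353806946938233771775400 + 95047037121032958090236754325970006343504676800 + 93990958930799258555900790389014784050799069280 + 92958091250241024945396386099025610599691387200 + 91947677214912318152511642771862288745346915600 + 90958992513676701828291087473240113597547486400 + 89991343657148226276926288670333303878424640800 + 89044066355494034421379696158014005942862276160 + 88116523997624304896156990989701360047624127450 + 87208106224452920309598671494962170768782641600 + 86318227589509523163582358520523781271142002400 + 85446326300726598687182536717286167318908244800 + 84591863037719332700310711350113305645719162352 + 83754319839326071980505654802092381827444715200 + 82933199056587581078735991519718927103646237600 + 82128022366717798738165739174867287034678798400 + 81338329843960896827221837836647409274729963800 + 80563679083542221619343534619155529186399202240 + 79803644375206917641802557877465382684640719200 + 79057815923102180093748328364591874435251553600 + 78325799108999382129917325324178986708999224400 + 77607213796072782293863037935883766647448772800 = 44606504873105041722804455658372961925693720371715, so H_109 = 44606504873105041722804455658372961925693720371715/8459186303771933270031071135011330564571916235200; reducing by gcd(44606504873105041722804455658372961925693720371715, 8459186303771933270031071135011330564571916235200) = 5 gives 8921300974621008344560891131674592385138744074343/1691837260754386654006214227002266112914383247040 ≈ 5.27314. (The PNT-adjacent estimate ln(109) + γ ≈ 5.26856 matches within O(1/n).)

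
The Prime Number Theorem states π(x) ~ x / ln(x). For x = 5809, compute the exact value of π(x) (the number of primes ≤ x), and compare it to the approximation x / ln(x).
π(5809) = 762;  x/ln(x) ≈ 670.23;  relative error ≈ 12.04%.

Directly count primes up to 5809: π(5809) = 762. The PNT approximation gives 5809/ln(5809) ≈ 5809/8.66716 ≈ 670.23. Relative error (π(x) − x/ln(x)) / π(x) ≈ 12.04%; the approximation is known to undercount slightly (Li(x) is a better estimate).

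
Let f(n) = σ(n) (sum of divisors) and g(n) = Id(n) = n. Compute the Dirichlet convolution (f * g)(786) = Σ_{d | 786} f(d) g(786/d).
(σ * Id)(786) = 9205

Divisors of 786: [1, 2, 3, 6, 131, 262, 393, 786]. For each d | 786:
  d = 1: σ(1) · Id(786/1) = 1 · 786 = 786
  d = 2: σ(2) · Id(786/2) = 3 · 393 = 1179
  d = 3: σ(3) · Id(786/3) = 4 · 262 = 1048
  d = 6: σ(6) · Id(786/6) = 12 · 131 = 1572
  d = 131: σ(131) · Id(786/131) = 132 · 6 = 792
  d = 262: σ(262) · Id(786/262) = 396 · 3 = 1188
  d = 393: σ(393) · Id(786/393) = 528 · 2 = 1056
  d = 786: σ(786) · Id(786/786) = 1584 · 1 = 1584
Summing: (σ * Id)(786) = 786 + 1179 + 1048 + 1572 + 792 + 1188 + 1056 + 1584 = 9205.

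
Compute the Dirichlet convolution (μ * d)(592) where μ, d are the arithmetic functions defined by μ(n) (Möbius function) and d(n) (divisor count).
(μ * d)(592) = 1

Divisors of 592: [1, 2, 4, 8, 16, 37, 74, 148, 296, 592]. For each d | 592:
  d = 1: μ(1) · d(592/1) = 1 · 10 = 10
  d = 2: μ(2) · d(592/2) = -1 · 8 = -8
  d = 4: μ(4) · d(592/4) = 0 · 6 = 0
  d = 8: μ(8) · d(592/8) = 0 · 4 = 0
  d = 16: μ(16) · d(592/16) = 0 · 2 = 0
  d = 37: μ(37) · d(592/37) = -1 · 5 = -5
  d = 74: μ(74) · d(592/74) = 1 · 4 = 4
  d = 148: μ(148) · d(592/148) = 0 · 3 = 0
  d = 296: μ(296) · d(592/296) = 0 · 2 = 0
  d = 592: μ(592) · d(592/592) = 0 · 1 = 0
Summing: (μ * d)(592) = 10 + -8 + 0 + 0 + 0 + -5 + 4 + 0 + 0 + 0 = 1.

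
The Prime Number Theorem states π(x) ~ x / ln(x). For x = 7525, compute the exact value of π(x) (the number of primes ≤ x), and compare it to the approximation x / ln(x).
π(7525) = 953;  x/ln(x) ≈ 843.04;  relative error ≈ 11.54%.

Directly count primes up to 7525: π(7525) = 953. The PNT approximation gives 7525/ln(7525) ≈ 7525/8.92599 ≈ 843.04. Relative error (π(x) − x/ln(x)) / π(x) ≈ 11.54%; the approximation is known to undercount slightly (Li(x) is a better estimate).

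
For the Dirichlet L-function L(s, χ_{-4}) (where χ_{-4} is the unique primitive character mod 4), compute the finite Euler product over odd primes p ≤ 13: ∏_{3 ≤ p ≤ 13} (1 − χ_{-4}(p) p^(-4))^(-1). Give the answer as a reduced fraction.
∏ = 12412162137375/12550936856576

The odd primes p ≤ 13 are [3, 5, 7, 11, 13]. For each, χ(p) = 1 if p ≡ 1 mod 4, χ(p) = −1 if p ≡ 3 mod 4. Taking (1 − χ(p)/p^4)^(-1) = p^4/(p^4 − χ(p)): (1 − (-1)/3^4)^(-1) · (1 − (1)/5^4)^(-1) · (1 − (-1)/7^4)^(-1) · (1 − (-1)/11^4)^(-1) · (1 − (1)/13^4)^(-1) = 12412162137375/12550936856576.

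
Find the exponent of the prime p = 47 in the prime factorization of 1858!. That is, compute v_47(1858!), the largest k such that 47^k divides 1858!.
v_47(1858!) = 39

Legendre's formula: v_p(n!) = Σ_{k ≥ 1} ⌊n / p^k⌋. For p = 47, n = 1858, the terms are:
  ⌊1858/47^1⌋ = ⌊1858/47⌋ = 39
(the next term ⌊1858/47^2⌋ = 0, terminating the sum). Summing: v_47(1858!) = 39 = 39.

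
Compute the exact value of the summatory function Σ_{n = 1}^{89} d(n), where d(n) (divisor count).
Σ_{n ≤ 89} d(n) = 413

Compute d(n) for each 1 ≤ n ≤ 89: d(1) = 1, d(2) = 2, d(3) = 2, d(4) = 3, d(5) = 2, d(6) = 4, d(7) = 2, d(8) = 4, d(9) = 3, d(10) = 4, d(11) = 2, d(12) = 6, d(13) = 2, d(14) = 4, d(15) = 4, d(16) = 5, d(17) = 2, d(18) = 6, d(19) = 2, d(20) = 6, d(21) = 4, d(22) = 4, d(23) = 2, d(24) = 8, d(25) = 3, d(26) = 4, d(27) = 4, d(28) = 6, d(29) = 2, d(30) = 8, d(31) = 2, d(32) = 6, d(33) = 4, d(34) = 4, d(35) = 4, d(36) = 9, d(37) = 2, d(38) = 4, d(39) = 4, d(40) = 8, d(41) = 2, d(42) = 8, d(43) = 2, d(44) = 6, d(45) = 6, d(46) = 4, d(47) = 2, d(48) = 10, d(49) = 3, d(50) = 6, d(51) = 4, d(52) = 6, d(53) = 2, d(54) = 8, d(55) = 4, d(56) = 8, d(57) = 4, d(58) = 4, d(59) = 2, d(60) = 12, d(61) = 2, d(62) = 4, d(63) = 6, d(64) = 7, d(65) = 4, d(66) = 8, d(67) = 2, d(68) = 6, d(69) = 4, d(70) = 8, d(71) = 2, d(72) = 12, d(73) = 2, d(74) = 4, d(75) = 6, d(76) = 6, d(77) = 4, d(78) = 8, d(79) = 2, d(80) = 10, d(81) = 5, d(82) = 4, d(83) = 2, d(84) = 12, d(85) = 4, d(86) = 4, d(87) = 4, d(88) = 8, d(89) = 2. Summing all 89 values: 413. (Dirichlet's divisor formula: Σ_{n ≤ x} d(n) = x ln(x) + (2γ − 1) x + O(√x). For x = 89, the asymptotic estimate is ≈ 413.23.)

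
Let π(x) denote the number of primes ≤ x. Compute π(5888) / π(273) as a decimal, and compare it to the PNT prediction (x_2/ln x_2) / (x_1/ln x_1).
π(5888)/π(273) = 775/58 ≈ 13.3621;  PNT prediction ≈ 13.9371.

π(273) = 58 and π(5888) = 775, so π(5888)/π(273) ≈ 13.3621. The PNT-predicted ratio is (5888/ln(5888)) / (273/ln(273)) ≈ 13.9371. The two agree to within a few percent, as expected.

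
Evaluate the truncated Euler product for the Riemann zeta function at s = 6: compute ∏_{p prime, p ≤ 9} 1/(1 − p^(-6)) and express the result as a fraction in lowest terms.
∏ = 5359375/5268016

The primes p ≤ 9 are [2, 3, 5, 7]. For each prime, (1 − 1/p^6)^(-1) = p^6 / (p^6 − 1). The product is (1 − 1/2^6)^(-1), (1 − 1/3^6)^(-1), (1 − 1/5^6)^(-1), (1 − 1/7^6)^(-1) = ∏ p^6 / (p^6 − 1) = 5359375/5268016.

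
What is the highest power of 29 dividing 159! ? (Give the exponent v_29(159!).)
v_29(159!) = 5

Legendre's formula: v_p(n!) = Σ_{k ≥ 1} ⌊n / p^k⌋. For p = 29, n = 159, the terms are:
  ⌊159/29^1⌋ = ⌊159/29⌋ = 5
(the next term ⌊159/29^2⌋ = 0, terminating the sum). Summing: v_29(159!) = 5 = 5.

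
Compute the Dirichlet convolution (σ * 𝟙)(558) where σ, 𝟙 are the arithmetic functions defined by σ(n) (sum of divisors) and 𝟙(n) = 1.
(σ * 𝟙)(558) = 2376

Divisors of 558: [1, 2, 3, 6, 9, 18, 31, 62, 93, 186, 279, 558]. For each d | 558:
  d = 1: σ(1) · 𝟙(558/1) = 1 · 1 = 1
  d = 2: σ(2) · 𝟙(558/2) = 3 · 1 = 3
  d = 3: σ(3) · 𝟙(558/3) = 4 · 1 = 4
  d = 6: σ(6) · 𝟙(558/6) = 12 · 1 = 12
  d = 9: σ(9) · 𝟙(558/9) = 13 · 1 = 13
  d = 18: σ(18) · 𝟙(558/18) = 39 · 1 = 39
  d = 31: σ(31) · 𝟙(558/31) = 32 · 1 = 32
  d = 62: σ(62) · 𝟙(558/62) = 96 · 1 = 96
  d = 93: σ(93) · 𝟙(558/93) = 128 · 1 = 128
  d = 186: σ(186) · 𝟙(558/186) = 384 · 1 = 384
  d = 279: σ(279) · 𝟙(558/279) = 416 · 1 = 416
  d = 558: σ(558) · 𝟙(558/558) = 1248 · 1 = 1248
Summing: (σ * 𝟙)(558) = 1 + 3 + 4 + 12 + 13 + 39 + 32 + 96 + 128 + 384 + 416 + 1248 = 2376.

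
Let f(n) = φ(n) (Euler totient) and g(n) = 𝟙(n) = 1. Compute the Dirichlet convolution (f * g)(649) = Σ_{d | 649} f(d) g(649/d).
(φ * 𝟙)(649) = 649

Divisors of 649: [1, 11, 59, 649]. For each d | 649:
  d = 1: φ(1) · 𝟙(649/1) = 1 · 1 = 1
  d = 11: φ(11) · 𝟙(649/11) = 10 · 1 = 10
  d = 59: φ(59) · 𝟙(649/59) = 58 · 1 = 58
  d = 649: φ(649) · 𝟙(649/649) = 580 · 1 = 580
Summing: (φ * 𝟙)(649) = 1 + 10 + 58 + 580 = 649.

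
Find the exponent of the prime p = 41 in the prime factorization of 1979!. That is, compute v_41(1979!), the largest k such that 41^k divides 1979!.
v_41(1979!) = 49

Legendre's formula: v_p(n!) = Σ_{k ≥ 1} ⌊n / p^k⌋. For p = 41, n = 1979, the terms are:
  ⌊1979/41^1⌋ = ⌊1979/41⌋ = 48
  ⌊1979/41^2⌋ = ⌊1979/1681⌋ = 1
(the next term ⌊1979/41^3⌋ = 0, terminating the sum). Summing: v_41(1979!) = 48 + 1 = 49.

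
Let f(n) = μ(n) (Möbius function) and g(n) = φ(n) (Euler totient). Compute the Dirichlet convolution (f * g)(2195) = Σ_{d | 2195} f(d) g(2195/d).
(μ * φ)(2195) = 1311

Divisors of 2195: [1, 5, 439, 2195]. For each d | 2195:
  d = 1: μ(1) · φ(2195/1) = 1 · 1752 = 1752
  d = 5: μ(5) · φ(2195/5) = -1 · 438 = -438
  d = 439: μ(439) · φ(2195/439) = -1 · 4 = -4
  d = 2195: μ(2195) · φ(2195/2195) = 1 · 1 = 1
Summing: (μ * φ)(2195) = 1752 + -438 + -4 + 1 = 1311.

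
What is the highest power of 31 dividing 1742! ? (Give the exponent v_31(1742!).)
v_31(1742!) = 57

Legendre's formula: v_p(n!) = Σ_{k ≥ 1} ⌊n / p^k⌋. For p = 31, n = 1742, the terms are:
  ⌊1742/31^1⌋ = ⌊1742/31⌋ = 56
  ⌊1742/31^2⌋ = ⌊1742/961⌋ = 1
(the next term ⌊1742/31^3⌋ = 0, terminating the sum). Summing: v_31(1742!) = 56 + 1 = 57.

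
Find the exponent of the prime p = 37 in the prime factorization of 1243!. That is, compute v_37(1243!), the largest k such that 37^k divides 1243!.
v_37(1243!) = 33

Legendre's formula: v_p(n!) = Σ_{k ≥ 1} ⌊n / p^k⌋. For p = 37, n = 1243, the terms are:
  ⌊1243/37^1⌋ = ⌊1243/37⌋ = 33
(the next term ⌊1243/37^2⌋ = 0, terminating the sum). Summing: v_37(1243!) = 33 = 33.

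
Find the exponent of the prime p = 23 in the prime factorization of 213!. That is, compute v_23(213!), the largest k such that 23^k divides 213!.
v_23(213!) = 9

Legendre's formula: v_p(n!) = Σ_{k ≥ 1} ⌊n / p^k⌋. For p = 23, n = 213, the terms are:
  ⌊213/23^1⌋ = ⌊213/23⌋ = 9
(the next term ⌊213/23^2⌋ = 0, terminating the sum). Summing: v_23(213!) = 9 = 9.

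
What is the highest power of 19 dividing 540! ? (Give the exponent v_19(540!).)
v_19(540!) = 29

Legendre's formula: v_p(n!) = Σ_{k ≥ 1} ⌊n / p^k⌋. For p = 19, n = 540, the terms are:
  ⌊540/19^1⌋ = ⌊540/19⌋ = 28
  ⌊540/19^2⌋ = ⌊540/361⌋ = 1
(the next term ⌊540/19^3⌋ = 0, terminating the sum). Summing: v_19(540!) = 28 + 1 = 29.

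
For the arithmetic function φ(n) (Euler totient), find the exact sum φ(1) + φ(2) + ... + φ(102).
Σ_{n ≤ 102} φ(n) = 3176

Compute φ(n) for each 1 ≤ n ≤ 102: φ(1) = 1, φ(2) = 1, φ(3) = 2, φ(4) = 2, φ(5) = 4, φ(6) = 2, φ(7) = 6, φ(8) = 4, φ(9) = 6, φ(10) = 4, φ(11) = 10, φ(12) = 4, φ(13) = 12, φ(14) = 6, φ(15) = 8, φ(16) = 8, φ(17) = 16, φ(18) = 6, φ(19) = 18, φ(20) = 8, φ(21) = 12, φ(22) = 10, φ(23) = 22, φ(24) = 8, φ(25) = 20, φ(26) = 12, φ(27) = 18, φ(28) = 12, φ(29) = 28, φ(30) = 8, φ(31) = 30, φ(32) = 16, φ(33) = 20, φ(34) = 16, φ(35) = 24, φ(36) = 12, φ(37) = 36, φ(38) = 18, φ(39) = 24, φ(40) = 16, φ(41) = 40, φ(42) = 12, φ(43) = 42, φ(44) = 20, φ(45) = 24, φ(46) = 22, φ(47) = 46, φ(48) = 16, φ(49) = 42, φ(50) = 20, φ(51) = 32, φ(52) = 24, φ(53) = 52, φ(54) = 18, φ(55) = 40, φ(56) = 24, φ(57) = 36, φ(58) = 28, φ(59) = 58, φ(60) = 16, φ(61) = 60, φ(62) = 30, φ(63) = 36, φ(64) = 32, φ(65) = 48, φ(66) = 20, φ(67) = 66, φ(68) = 32, φ(69) = 44, φ(70) = 24, φ(71) = 70, φ(72) = 24, φ(73) = 72, φ(74) = 36, φ(75) = 40, φ(76) = 36, φ(77) = 60, φ(78) = 24, φ(79) = 78, φ(80) = 32, φ(81) = 54, φ(82) = 40, φ(83) = 82, φ(84) = 24, φ(85) = 64, φ(86) = 42, φ(87) = 56, φ(88) = 40, φ(89) = 88, φ(90) = 24, φ(91) = 72, φ(92) = 44, φ(93) = 60, φ(94) = 46, φ(95) = 72, φ(96) = 32, φ(97) = 96, φ(98) = 42, φ(99) = 60, φ(100) = 40, φ(101) = 100, φ(102) = 32. Summing all 102 values: 3176. (Average order: Σ_{n ≤ x} φ(n) ~ (3/π²) x². For x = 102, (3/π²)·102² ≈ 3162.44.)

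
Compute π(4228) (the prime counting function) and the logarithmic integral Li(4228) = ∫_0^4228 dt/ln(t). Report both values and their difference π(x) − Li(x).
π(4228) = 578;  Li(4228) ≈ 592.76;  π(x) − Li(x) ≈ -14.76.

Direct count of primes ≤ 4228 gives π(4228) = 578. Numerical evaluation of the logarithmic integral gives Li(4228) ≈ 592.76. The difference π(x) − Li(x) ≈ -14.76 is typically negative for small/moderate x (Li(x) overestimates), though Littlewood's theorem shows this sign changes infinitely often.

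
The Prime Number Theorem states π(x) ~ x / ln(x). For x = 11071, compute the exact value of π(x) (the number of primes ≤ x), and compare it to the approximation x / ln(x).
π(11071) = 1342;  x/ln(x) ≈ 1188.89;  relative error ≈ 11.41%.

Directly count primes up to 11071: π(11071) = 1342. The PNT approximation gives 11071/ln(11071) ≈ 11071/9.31208 ≈ 1188.89. Relative error (π(x) − x/ln(x)) / π(x) ≈ 11.41%; the approximation is known to undercount slightly (Li(x) is a better estimate).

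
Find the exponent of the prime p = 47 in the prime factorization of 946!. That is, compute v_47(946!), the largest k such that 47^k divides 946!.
v_47(946!) = 20

Legendre's formula: v_p(n!) = Σ_{k ≥ 1} ⌊n / p^k⌋. For p = 47, n = 946, the terms are:
  ⌊946/47^1⌋ = ⌊946/47⌋ = 20
(the next term ⌊946/47^2⌋ = 0, terminating the sum). Summing: v_47(946!) = 20 = 20.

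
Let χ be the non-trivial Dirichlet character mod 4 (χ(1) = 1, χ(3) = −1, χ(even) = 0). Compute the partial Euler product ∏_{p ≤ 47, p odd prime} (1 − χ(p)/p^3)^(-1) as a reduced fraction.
∏ = 5542372783760447569145696690995330585/5720007308274565543266215981884637184

The odd primes p ≤ 47 are [3, 5, 7, 11, 13, 17, 19, 23, 29, 31, 37, 41, 43, 47]. For each, χ(p) = 1 if p ≡ 1 mod 4, χ(p) = −1 if p ≡ 3 mod 4. Taking (1 − χ(p)/p^3)^(-1) = p^3/(p^3 − χ(p)): (1 − (-1)/3^3)^(-1) · (1 − (1)/5^3)^(-1) · (1 − (-1)/7^3)^(-1) · (1 − (-1)/11^3)^(-1) · (1 − (1)/13^3)^(-1) · (1 − (1)/17^3)^(-1) · (1 − (-1)/19^3)^(-1) · (1 − (-1)/23^3)^(-1) · (1 − (1)/29^3)^(-1) · (1 − (-1)/31^3)^(-1) · (1 − (1)/37^3)^(-1) · (1 − (1)/41^3)^(-1) · (1 − (-1)/43^3)^(-1) · (1 − (-1)/47^3)^(-1) = 5542372783760447569145696690995330585/5720007308274565543266215981884637184.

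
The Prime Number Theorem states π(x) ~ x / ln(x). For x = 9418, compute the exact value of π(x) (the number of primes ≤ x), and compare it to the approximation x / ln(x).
π(9418) = 1164;  x/ln(x) ≈ 1029.25;  relative error ≈ 11.58%.

Directly count primes up to 9418: π(9418) = 1164. The PNT approximation gives 9418/ln(9418) ≈ 9418/9.15038 ≈ 1029.25. Relative error (π(x) − x/ln(x)) / π(x) ≈ 11.58%; the approximation is known to undercount slightly (Li(x) is a better estimate).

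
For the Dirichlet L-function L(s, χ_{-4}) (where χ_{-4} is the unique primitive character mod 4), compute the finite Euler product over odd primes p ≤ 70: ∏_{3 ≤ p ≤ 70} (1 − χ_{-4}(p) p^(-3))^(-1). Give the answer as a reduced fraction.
∏ = 497044101252700953274063170881740849527845657594881/512972994773739111227016105418519405174088647311360

The odd primes p ≤ 70 are [3, 5, 7, 11, 13, 17, 19, 23, 29, 31, 37, 41, 43, 47, 53, 59, 61, 67]. For each, χ(p) = 1 if p ≡ 1 mod 4, χ(p) = −1 if p ≡ 3 mod 4. Taking (1 − χ(p)/p^3)^(-1) = p^3/(p^3 − χ(p)): (1 − (-1)/3^3)^(-1) · (1 − (1)/5^3)^(-1) · (1 − (-1)/7^3)^(-1) · (1 − (-1)/11^3)^(-1) · (1 − (1)/13^3)^(-1) · (1 − (1)/17^3)^(-1) · (1 − (-1)/19^3)^(-1) · (1 − (-1)/23^3)^(-1) · (1 − (1)/29^3)^(-1) · (1 − (-1)/31^3)^(-1) · (1 − (1)/37^3)^(-1) · (1 − (1)/41^3)^(-1) · (1 − (-1)/43^3)^(-1) · (1 − (-1)/47^3)^(-1) · (1 − (1)/53^3)^(-1) · (1 − (-1)/59^3)^(-1) · (1 − (1)/61^3)^(-1) · (1 − (-1)/67^3)^(-1) = 497044101252700953274063170881740849527845657594881/512972994773739111227016105418519405174088647311360.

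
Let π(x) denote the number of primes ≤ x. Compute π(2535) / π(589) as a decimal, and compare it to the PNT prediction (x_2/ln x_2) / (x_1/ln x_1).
π(2535)/π(589) = 370/107 ≈ 3.4579;  PNT prediction ≈ 3.5025.

π(589) = 107 and π(2535) = 370, so π(2535)/π(589) ≈ 3.4579. The PNT-predicted ratio is (2535/ln(2535)) / (589/ln(589)) ≈ 3.5025. The two agree to within a few percent, as expected.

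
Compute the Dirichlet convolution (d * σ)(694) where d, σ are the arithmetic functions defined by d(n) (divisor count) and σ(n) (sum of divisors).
(d * σ)(694) = 1750

Divisors of 694: [1, 2, 347, 694]. For each d | 694:
  d = 1: d(1) · σ(694/1) = 1 · 1044 = 1044
  d = 2: d(2) · σ(694/2) = 2 · 348 = 696
  d = 347: d(347) · σ(694/347) = 2 · 3 = 6
  d = 694: d(694) · σ(694/694) = 4 · 1 = 4
Summing: (d * σ)(694) = 1044 + 696 + 6 + 4 = 1750.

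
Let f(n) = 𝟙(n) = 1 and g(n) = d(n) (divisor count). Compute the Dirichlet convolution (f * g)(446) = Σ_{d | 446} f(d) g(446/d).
(𝟙 * d)(446) = 9

Divisors of 446: [1, 2, 223, 446]. For each d | 446:
  d = 1: 𝟙(1) · d(446/1) = 1 · 4 = 4
  d = 2: 𝟙(2) · d(446/2) = 1 · 2 = 2
  d = 223: 𝟙(223) · d(446/223) = 1 · 2 = 2
  d = 446: 𝟙(446) · d(446/446) = 1 · 1 = 1
Summing: (𝟙 * d)(446) = 4 + 2 + 2 + 1 = 9.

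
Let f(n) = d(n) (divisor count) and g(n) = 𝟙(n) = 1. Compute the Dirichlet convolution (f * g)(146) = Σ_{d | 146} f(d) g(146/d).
(d * 𝟙)(146) = 9

Divisors of 146: [1, 2, 73, 146]. For each d | 146:
  d = 1: d(1) · 𝟙(146/1) = 1 · 1 = 1
  d = 2: d(2) · 𝟙(146/2) = 2 · 1 = 2
  d = 73: d(73) · 𝟙(146/73) = 2 · 1 = 2
  d = 146: d(146) · 𝟙(146/146) = 4 · 1 = 4
Summing: (d * 𝟙)(146) = 1 + 2 + 2 + 4 = 9.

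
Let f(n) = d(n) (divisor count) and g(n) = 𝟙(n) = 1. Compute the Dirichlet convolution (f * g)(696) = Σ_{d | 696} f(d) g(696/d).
(d * 𝟙)(696) = 90

Divisors of 696: [1, 2, 3, 4, 6, 8, 12, 24, 29, 58, 87, 116, 174, 232, 348, 696]. For each d | 696:
  d = 1: d(1) · 𝟙(696/1) = 1 · 1 = 1
  d = 2: d(2) · 𝟙(696/2) = 2 · 1 = 2
  d = 3: d(3) · 𝟙(696/3) = 2 · 1 = 2
  d = 4: d(4) · 𝟙(696/4) = 3 · 1 = 3
  d = 6: d(6) · 𝟙(696/6) = 4 · 1 = 4
  d = 8: d(8) · 𝟙(696/8) = 4 · 1 = 4
  d = 12: d(12) · 𝟙(696/12) = 6 · 1 = 6
  d = 24: d(24) · 𝟙(696/24) = 8 · 1 = 8
  d = 29: d(29) · 𝟙(696/29) = 2 · 1 = 2
  d = 58: d(58) · 𝟙(696/58) = 4 · 1 = 4
  d = 87: d(87) · 𝟙(696/87) = 4 · 1 = 4
  d = 116: d(116) · 𝟙(696/116) = 6 · 1 = 6
  d = 174: d(174) · 𝟙(696/174) = 8 · 1 = 8
  d = 232: d(232) · 𝟙(696/232) = 8 · 1 = 8
  d = 348: d(348) · 𝟙(696/348) = 12 · 1 = 12
  d = 696: d(696) · 𝟙(696/696) = 16 · 1 = 16
Summing: (d * 𝟙)(696) = 1 + 2 + 2 + 3 + 4 + 4 + 6 + 8 + 2 + 4 + 4 + 6 + 8 + 8 + 12 + 16 = 90.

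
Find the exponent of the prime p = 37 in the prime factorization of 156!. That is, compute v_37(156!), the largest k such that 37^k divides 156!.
v_37(156!) = 4

Legendre's formula: v_p(n!) = Σ_{k ≥ 1} ⌊n / p^k⌋. For p = 37, n = 156, the terms are:
  ⌊156/37^1⌋ = ⌊156/37⌋ = 4
(the next term ⌊156/37^2⌋ = 0, terminating the sum). Summing: v_37(156!) = 4 = 4.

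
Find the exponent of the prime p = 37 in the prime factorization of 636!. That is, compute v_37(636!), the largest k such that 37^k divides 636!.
v_37(636!) = 17

Legendre's formula: v_p(n!) = Σ_{k ≥ 1} ⌊n / p^k⌋. For p = 37, n = 636, the terms are:
  ⌊636/37^1⌋ = ⌊636/37⌋ = 17
(the next term ⌊636/37^2⌋ = 0, terminating the sum). Summing: v_37(636!) = 17 = 17.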